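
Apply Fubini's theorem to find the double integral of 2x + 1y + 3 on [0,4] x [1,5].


By Fubini, integrate in x first, then y.
Step 1: Fix y, integrate over x in [0,4]:
  integral(2x + 1y + 3, x=0..4)
  = 2*(4^2 - 0^2)/2 + (1y + 3)*(4 - 0)
  = 16 + (1y + 3)*4
  = 16 + 4y + 12
  = 28 + 4y
Step 2: Integrate over y in [1,5]:
  integral(28 + 4y, y=1..5)
  = 28*4 + 4*(5^2 - 1^2)/2
  = 112 + 48
  = 160


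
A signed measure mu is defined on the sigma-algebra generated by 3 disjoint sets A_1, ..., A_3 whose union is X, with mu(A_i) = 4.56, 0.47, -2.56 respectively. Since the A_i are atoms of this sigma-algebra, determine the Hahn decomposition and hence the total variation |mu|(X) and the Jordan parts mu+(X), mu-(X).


Step 1: Every measurable set is a union of atoms (the cells / points), so a Hahn decomposition is
  obtained by grouping atoms by sign: P = union of atoms with mu > 0, N = union of the remaining atoms.
  Atoms in P (indices): 1, 2;  atoms in N (indices): 3
  Positive values: 4.56, 0.47
  Negative values: -2.56
Step 2: mu+(X) = mu(P) = sum of positive atom values = 5.03
Step 3: mu-(X) = -mu(N) = sum of |negative atom values| = 2.56
Step 4: |mu|(X) = mu+(X) + mu-(X) = 5.03 + 2.56 = 7.59


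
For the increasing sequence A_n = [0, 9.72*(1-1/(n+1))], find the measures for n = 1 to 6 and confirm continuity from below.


By continuity of measure from below: if A_n increases to A, then m(A_n) -> m(A).
Here A = [0, 9.72], so m(A) = 9.72
Step 1: a_1 = 9.72*(1 - 1/2) = 4.86, m(A_1) = 4.86
Step 2: a_2 = 9.72*(1 - 1/3) = 6.48, m(A_2) = 6.48
Step 3: a_3 = 9.72*(1 - 1/4) = 7.29, m(A_3) = 7.29
Step 4: a_4 = 9.72*(1 - 1/5) = 7.776, m(A_4) = 7.776
Step 5: a_5 = 9.72*(1 - 1/6) = 8.1, m(A_5) = 8.1
Step 6: a_6 = 9.72*(1 - 1/7) = 8.3314, m(A_6) = 8.3314
Limit: m(A_n) -> m([0,9.72]) = 9.72


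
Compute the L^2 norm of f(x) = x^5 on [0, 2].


Step 1: ||f||_2 = (integral_0^2 |x^5|^2 dx)^(1/2)
     = (integral_0^2 x^10 dx)^(1/2)
Step 2: integral_0^2 x^10 dx = [x^11/(11)] from 0 to 2 = 2^11/11
     = 2048/11 = 186.181818
Step 3: ||f||_2 = (186.181818)^(1/2) = 13.644846


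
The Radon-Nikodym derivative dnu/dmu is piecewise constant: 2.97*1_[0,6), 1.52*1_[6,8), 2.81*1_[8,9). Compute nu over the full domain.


Integrate each piece of the Radon-Nikodym derivative:
Step 1: integral_0^6 2.97 dx = 2.97*(6-0) = 2.97*6 = 17.82
Step 2: integral_6^8 1.52 dx = 1.52*(8-6) = 1.52*2 = 3.04
Step 3: integral_8^9 2.81 dx = 2.81*(9-8) = 2.81*1 = 2.81
Total: 17.82 + 3.04 + 2.81 = 23.67


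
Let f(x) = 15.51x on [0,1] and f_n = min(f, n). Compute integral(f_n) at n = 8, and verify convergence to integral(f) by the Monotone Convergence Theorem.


f(x) = 15.51x on [0,1]; f_n(x) = min(15.51x, n). At n = 8:
Step 1: f(x) reaches 8 at x = 8/15.51 = 0.515796
Step 2: integral(f_8) = integral(15.51x, 0, 0.515796) + integral(8, 0.515796, 1)
       = 15.51*0.515796^2/2 + 8*(1 - 0.515796)
       = 2.063185 + 3.87363
       = 5.936815
Step 3: As n -> infinity, f_n increases to f, so by MCT integral(f_n) -> integral(f) = 15.51/2 = 7.755.
Convergence: integral(f_8) = 5.936815 -> 7.755 as n -> infinity


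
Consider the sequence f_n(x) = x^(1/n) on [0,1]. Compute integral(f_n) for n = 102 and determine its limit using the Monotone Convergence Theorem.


At n = 102: f_102(x) = x^(1/102).
Step 1: integral(x^(1/102), 0, 1) = [x^(1/102+1) / (1/102+1)] from 0 to 1
     = 1 / (1/102 + 1) = 1 / ((102+1)/102) = 102/(102+1)
     = 102/103 = 0.990291
Step 2: As n -> infinity, f_n(x) = x^(1/n) -> 1 for x in (0,1], and f_n is increasing in n.
By MCT, lim_n integral(f_n) = integral(lim_n f_n) = integral(1, 0, 1) = 1.
Step 3: Verify convergence: 102/103 = 0.990291 -> 1


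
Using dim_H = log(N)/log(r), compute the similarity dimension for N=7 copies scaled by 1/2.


For a self-similar set with N copies scaled by 1/r:
dim_H = log(N)/log(r) = log(7)/log(2)
= 1.94591/0.693147
= 2.807355


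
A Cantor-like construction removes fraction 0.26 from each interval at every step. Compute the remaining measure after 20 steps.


Step 1: At each step, fraction remaining = 1 - 0.26 = 0.74
Step 2: After 20 steps, measure = (0.74)^20
Result = 0.002425


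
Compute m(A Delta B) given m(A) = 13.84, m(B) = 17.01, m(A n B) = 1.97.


m(A Delta B) = m(A) + m(B) - 2*m(A n B)
= 13.84 + 17.01 - 2*1.97
= 13.84 + 17.01 - 3.94
= 26.91


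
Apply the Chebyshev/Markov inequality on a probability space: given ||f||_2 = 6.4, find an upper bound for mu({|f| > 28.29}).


Chebyshev/Markov inequality: mu(|f| > eps) <= (||f||_p / eps)^p
Step 1: ||f||_2 / eps = 6.4 / 28.29 = 0.226228
Step 2: Raise to power p = 2:
  (0.226228)^2 = 0.051179
Step 3: Therefore mu(|f| > 28.29) <= 0.051179


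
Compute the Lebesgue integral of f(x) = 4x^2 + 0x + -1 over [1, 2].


The Lebesgue integral of a Riemann-integrable function agrees with the Riemann integral.
Antiderivative F(x) = (4/3)x^3 + (0/2)x^2 + -1x
F(2) = (4/3)*2^3 + (0/2)*2^2 + -1*2
     = (4/3)*8 + (0/2)*4 + -1*2
     = 10.666667 + 0.0 + -2
     = 8.666667
F(1) = 0.333333
Integral = F(2) - F(1) = 8.666667 - 0.333333 = 8.333333


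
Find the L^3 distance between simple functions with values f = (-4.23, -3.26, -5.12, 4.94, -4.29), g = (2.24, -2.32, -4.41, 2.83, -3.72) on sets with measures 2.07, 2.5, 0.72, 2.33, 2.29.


Step 1: Compute differences f_i - g_i:
  -4.23 - 2.24 = -6.47
  -3.26 - -2.32 = -0.94
  -5.12 - -4.41 = -0.71
  4.94 - 2.83 = 2.11
  -4.29 - -3.72 = -0.57
Step 2: Compute |diff|^3 * measure for each set:
  |-6.47|^3 * 2.07 = 270.840023 * 2.07 = 560.638848
  |-0.94|^3 * 2.5 = 0.830584 * 2.5 = 2.07646
  |-0.71|^3 * 0.72 = 0.357911 * 0.72 = 0.257696
  |2.11|^3 * 2.33 = 9.393931 * 2.33 = 21.887859
  |-0.57|^3 * 2.29 = 0.185193 * 2.29 = 0.424092
Step 3: Sum = 585.284955
Step 4: ||f-g||_3 = (585.284955)^(1/3) = 8.364804


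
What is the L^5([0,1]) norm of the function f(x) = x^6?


Step 1: ||f||_5 = (integral_0^1 |x^6|^5 dx)^(1/5)
     = (integral_0^1 x^30 dx)^(1/5)
Step 2: integral_0^1 x^30 dx = [x^31/(31)] from 0 to 1 = 1^31/31
     = 1/31 = 0.032258
Step 3: ||f||_5 = (0.032258)^(1/5) = 0.503185


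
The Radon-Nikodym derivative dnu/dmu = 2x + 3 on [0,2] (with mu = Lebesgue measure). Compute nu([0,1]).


nu(A) = integral_A (dnu/dmu) dmu = integral_0^1 (2x + 3) dx
Step 1: Antiderivative F(x) = (2/2)x^2 + 3x
Step 2: F(1) = (2/2)*1^2 + 3*1 = 1 + 3 = 4
Step 3: F(0) = (2/2)*0^2 + 3*0 = 0.0 + 0 = 0.0
Step 4: nu([0,1]) = F(1) - F(0) = 4 - 0.0 = 4


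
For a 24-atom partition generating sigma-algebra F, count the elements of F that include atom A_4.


Each element of F is a union of some subset S of the 24 atoms.
The element contains A_4 iff A_4 is in S.
So we count subsets S of {A_1,...,A_24} with A_4 in S: choose freely among the other 23 atoms.
Count = 2^(24-1) = 2^23 = 8388608.


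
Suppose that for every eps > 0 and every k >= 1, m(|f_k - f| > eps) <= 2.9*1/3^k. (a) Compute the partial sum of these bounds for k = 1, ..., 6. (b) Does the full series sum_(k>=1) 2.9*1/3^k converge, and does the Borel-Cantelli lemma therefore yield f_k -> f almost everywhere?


Step 1: List the terms 2.9*1/3^k for k = 1 to 6:
  k=1: 0.966667
  k=2: 0.322222
  k=3: 0.107407
  k=4: 0.035802
  k=5: 0.011934
  k=6: 0.003978
Step 2: Partial sum = 0.966667 + 0.322222 + 0.107407 + 0.035802 + 0.011934 + 0.003978
     = 1.448011
Step 3: The full series sum_(k>=1) 2.9*1/3^k converges (geometric series with ratio 1/3 < 1; a constant multiple of a convergent series converges).
Step 4: Fix eps > 0. Since sum_k m(|f_k - f| > eps) < infinity, the Borel-Cantelli lemma gives
        m(limsup_k {|f_k - f| > eps}) = 0, i.e. for a.e. x, |f_k(x) - f(x)| <= eps for all large k.
        Applying this with eps = 1/j for j = 1, 2, ... and intersecting the countably many full-measure sets,
        for a.e. x we get limsup_k |f_k(x) - f(x)| <= 1/j for every j, hence f_k -> f almost everywhere.
Conclusion: series converges; Borel-Cantelli yields f_k -> f a.e.


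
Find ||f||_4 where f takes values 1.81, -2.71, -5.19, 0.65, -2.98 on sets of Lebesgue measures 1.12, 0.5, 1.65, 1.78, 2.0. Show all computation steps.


Step 1: Compute |f_i|^4 for each value:
  |1.81|^4 = 10.732831
  |-2.71|^4 = 53.935805
  |-5.19|^4 = 725.553483
  |0.65|^4 = 0.178506
  |-2.98|^4 = 78.861504
Step 2: Multiply by measures and sum:
  10.732831 * 1.12 = 12.020771
  53.935805 * 0.5 = 26.967902
  725.553483 * 1.65 = 1197.163247
  0.178506 * 1.78 = 0.317741
  78.861504 * 2.0 = 157.723008
Sum = 12.020771 + 26.967902 + 1197.163247 + 0.317741 + 157.723008 = 1394.19267
Step 3: Take the p-th root:
||f||_4 = (1394.19267)^(1/4) = 6.110556


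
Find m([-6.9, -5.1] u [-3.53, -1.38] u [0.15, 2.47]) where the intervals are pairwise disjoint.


For pairwise disjoint intervals, m(union) = sum of lengths.
= (-5.1 - -6.9) + (-1.38 - -3.53) + (2.47 - 0.15)
= 1.8 + 2.15 + 2.32
= 6.27


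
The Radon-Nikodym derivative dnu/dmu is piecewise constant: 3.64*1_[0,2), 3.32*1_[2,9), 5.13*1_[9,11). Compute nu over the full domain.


Integrate each piece of the Radon-Nikodym derivative:
Step 1: integral_0^2 3.64 dx = 3.64*(2-0) = 3.64*2 = 7.28
Step 2: integral_2^9 3.32 dx = 3.32*(9-2) = 3.32*7 = 23.24
Step 3: integral_9^11 5.13 dx = 5.13*(11-9) = 5.13*2 = 10.26
Total: 7.28 + 23.24 + 10.26 = 40.78


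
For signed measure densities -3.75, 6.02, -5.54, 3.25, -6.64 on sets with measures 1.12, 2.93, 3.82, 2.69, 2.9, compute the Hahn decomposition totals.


Step 1: Compute signed measure on each set:
  Set 1: -3.75 * 1.12 = -4.2
  Set 2: 6.02 * 2.93 = 17.6386
  Set 3: -5.54 * 3.82 = -21.1628
  Set 4: 3.25 * 2.69 = 8.7425
  Set 5: -6.64 * 2.9 = -19.256
Step 2: Total signed measure = (-4.2) + (17.6386) + (-21.1628) + (8.7425) + (-19.256)
     = -18.2377
Step 3: Positive part mu+(X) = sum of positive contributions = 26.3811
Step 4: Negative part mu-(X) = |sum of negative contributions| = 44.6188


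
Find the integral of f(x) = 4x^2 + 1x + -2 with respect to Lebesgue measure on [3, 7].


The Lebesgue integral of a Riemann-integrable function agrees with the Riemann integral.
Antiderivative F(x) = (4/3)x^3 + (1/2)x^2 + -2x
F(7) = (4/3)*7^3 + (1/2)*7^2 + -2*7
     = (4/3)*343 + (1/2)*49 + -2*7
     = 457.333333 + 24.5 + -14
     = 467.833333
F(3) = 34.5
Integral = F(7) - F(3) = 467.833333 - 34.5 = 433.333333


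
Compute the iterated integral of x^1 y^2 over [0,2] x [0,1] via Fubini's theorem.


By Fubini's theorem, the double integral factors as a product of single integrals:
Step 1: integral_0^2 x^1 dx = [x^2/2] from 0 to 2
     = 2^2/2 = 2
Step 2: integral_0^1 y^2 dy = [y^3/3] from 0 to 1
     = 1^3/3 = 0.333333
Step 3: Double integral = 2 * 0.333333 = 0.666667


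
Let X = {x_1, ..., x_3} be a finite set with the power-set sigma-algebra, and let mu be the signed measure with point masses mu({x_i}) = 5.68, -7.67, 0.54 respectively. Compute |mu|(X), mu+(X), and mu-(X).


Step 1: Every measurable set is a union of atoms (the cells / points), so a Hahn decomposition is
  obtained by grouping atoms by sign: P = union of atoms with mu > 0, N = union of the remaining atoms.
  Atoms in P (indices): 1, 3;  atoms in N (indices): 2
  Positive values: 5.68, 0.54
  Negative values: -7.67
Step 2: mu+(X) = mu(P) = sum of positive atom values = 6.22
Step 3: mu-(X) = -mu(N) = sum of |negative atom values| = 7.67
Step 4: |mu|(X) = mu+(X) + mu-(X) = 6.22 + 7.67 = 13.89


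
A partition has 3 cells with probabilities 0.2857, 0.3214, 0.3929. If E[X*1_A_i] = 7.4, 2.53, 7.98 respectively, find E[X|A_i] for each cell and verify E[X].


For each cell A_i: E[X|A_i] = E[X*1_A_i] / P(A_i)
Step 1: E[X|A_1] = 7.4 / 0.2857 = 25.901295
Step 2: E[X|A_2] = 2.53 / 0.3214 = 7.871811
Step 3: E[X|A_3] = 7.98 / 0.3929 = 20.310512
Verification: E[X] = sum E[X*1_A_i] = 7.4 + 2.53 + 7.98 = 17.91


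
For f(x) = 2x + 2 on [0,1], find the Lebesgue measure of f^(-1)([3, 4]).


f^(-1)([3, 4]) = {x : 3 <= 2x + 2 <= 4}
Solving: (3 - 2)/2 <= x <= (4 - 2)/2
= [0.5, 1]
Intersecting with [0,1]: [0.5, 1]
Measure = 1 - 0.5 = 0.5


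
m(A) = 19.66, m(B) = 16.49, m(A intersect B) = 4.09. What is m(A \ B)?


m(A \ B) = m(A) - m(A n B)
= 19.66 - 4.09
= 15.57


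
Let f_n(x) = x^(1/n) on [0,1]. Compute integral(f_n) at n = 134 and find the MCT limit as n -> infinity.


At n = 134: f_134(x) = x^(1/134).
Step 1: integral(x^(1/134), 0, 1) = [x^(1/134+1) / (1/134+1)] from 0 to 1
     = 1 / (1/134 + 1) = 1 / ((134+1)/134) = 134/(134+1)
     = 134/135 = 0.992593
Step 2: As n -> infinity, f_n(x) = x^(1/n) -> 1 for x in (0,1], and f_n is increasing in n.
By MCT, lim_n integral(f_n) = integral(lim_n f_n) = integral(1, 0, 1) = 1.
Step 3: Verify convergence: 134/135 = 0.992593 -> 1


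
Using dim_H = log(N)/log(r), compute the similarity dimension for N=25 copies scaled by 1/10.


For a self-similar set with N copies scaled by 1/r:
dim_H = log(N)/log(r) = log(25)/log(10)
= 3.218876/2.302585
= 1.39794


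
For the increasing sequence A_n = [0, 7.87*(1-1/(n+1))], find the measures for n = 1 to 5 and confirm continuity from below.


By continuity of measure from below: if A_n increases to A, then m(A_n) -> m(A).
Here A = [0, 7.87], so m(A) = 7.87
Step 1: a_1 = 7.87*(1 - 1/2) = 3.935, m(A_1) = 3.935
Step 2: a_2 = 7.87*(1 - 1/3) = 5.2467, m(A_2) = 5.2467
Step 3: a_3 = 7.87*(1 - 1/4) = 5.9025, m(A_3) = 5.9025
Step 4: a_4 = 7.87*(1 - 1/5) = 6.296, m(A_4) = 6.296
Step 5: a_5 = 7.87*(1 - 1/6) = 6.5583, m(A_5) = 6.5583
Limit: m(A_n) -> m([0,7.87]) = 7.87


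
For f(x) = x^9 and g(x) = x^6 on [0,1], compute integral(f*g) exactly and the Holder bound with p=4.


Step 1: Exact integral of f*g = integral(x^15, 0, 1) = 1/16
     = 0.0625
Step 2: Holder bound with p=4, q=1.333333:
  ||f||_p = (integral x^36 dx)^(1/4) = (1/37)^(1/4) = 0.405461
  ||g||_q = (integral x^8 dx)^(1/1.333333) = (1/9)^(1/1.333333) = 0.19245
Step 3: Holder bound = ||f||_p * ||g||_q = 0.405461 * 0.19245 = 0.078031
Verification: 0.0625 <= 0.078031 (Holder holds)


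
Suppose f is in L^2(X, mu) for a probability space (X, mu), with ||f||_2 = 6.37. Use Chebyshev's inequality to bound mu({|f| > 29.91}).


Chebyshev/Markov inequality: mu(|f| > eps) <= (||f||_p / eps)^p
Step 1: ||f||_2 / eps = 6.37 / 29.91 = 0.212972
Step 2: Raise to power p = 2:
  (0.212972)^2 = 0.045357
Step 3: Therefore mu(|f| > 29.91) <= 0.045357


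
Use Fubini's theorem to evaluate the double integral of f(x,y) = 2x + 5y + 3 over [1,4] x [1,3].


By Fubini, integrate in x first, then y.
Step 1: Fix y, integrate over x in [1,4]:
  integral(2x + 5y + 3, x=1..4)
  = 2*(4^2 - 1^2)/2 + (5y + 3)*(4 - 1)
  = 15 + (5y + 3)*3
  = 15 + 15y + 9
  = 24 + 15y
Step 2: Integrate over y in [1,3]:
  integral(24 + 15y, y=1..3)
  = 24*2 + 15*(3^2 - 1^2)/2
  = 48 + 60
  = 108


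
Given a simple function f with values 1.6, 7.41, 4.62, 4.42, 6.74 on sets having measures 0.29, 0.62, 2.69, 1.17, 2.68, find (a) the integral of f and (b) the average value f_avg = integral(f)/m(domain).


Step 1: Integral = sum(value_i * measure_i)
= 1.6*0.29 + 7.41*0.62 + 4.62*2.69 + 4.42*1.17 + 6.74*2.68
= 0.464 + 4.5942 + 12.4278 + 5.1714 + 18.0632
= 40.7206
Step 2: Total measure of domain = 0.29 + 0.62 + 2.69 + 1.17 + 2.68 = 7.45
Step 3: Average value = 40.7206 / 7.45 = 5.465852


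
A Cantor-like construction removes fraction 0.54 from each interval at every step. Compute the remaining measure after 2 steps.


Step 1: At each step, fraction remaining = 1 - 0.54 = 0.46
Step 2: After 2 steps, measure = (0.46)^2
Step 3: Computing the power step by step:
  After step 1: 0.46
  After step 2: 0.2116
Result = 0.2116


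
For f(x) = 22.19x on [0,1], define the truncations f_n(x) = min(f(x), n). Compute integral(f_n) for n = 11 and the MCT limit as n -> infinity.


f(x) = 22.19x on [0,1]; f_n(x) = min(22.19x, n). At n = 11:
Step 1: f(x) reaches 11 at x = 11/22.19 = 0.495719
Step 2: integral(f_11) = integral(22.19x, 0, 0.495719) + integral(11, 0.495719, 1)
       = 22.19*0.495719^2/2 + 11*(1 - 0.495719)
       = 2.726453 + 5.547093
       = 8.273547
Step 3: As n -> infinity, f_n increases to f, so by MCT integral(f_n) -> integral(f) = 22.19/2 = 11.095.
Convergence: integral(f_11) = 8.273547 -> 11.095 as n -> infinity


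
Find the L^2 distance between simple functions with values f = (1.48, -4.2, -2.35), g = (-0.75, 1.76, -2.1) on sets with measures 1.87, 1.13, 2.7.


Step 1: Compute differences f_i - g_i:
  1.48 - -0.75 = 2.23
  -4.2 - 1.76 = -5.96
  -2.35 - -2.1 = -0.25
Step 2: Compute |diff|^2 * measure for each set:
  |2.23|^2 * 1.87 = 4.9729 * 1.87 = 9.299323
  |-5.96|^2 * 1.13 = 35.5216 * 1.13 = 40.139408
  |-0.25|^2 * 2.7 = 0.0625 * 2.7 = 0.16875
Step 3: Sum = 49.607481
Step 4: ||f-g||_2 = (49.607481)^(1/2) = 7.043258


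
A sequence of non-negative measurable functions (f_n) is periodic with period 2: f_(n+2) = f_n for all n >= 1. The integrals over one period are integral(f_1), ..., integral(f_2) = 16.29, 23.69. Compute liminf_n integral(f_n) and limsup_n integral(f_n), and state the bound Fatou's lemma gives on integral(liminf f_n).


The sequence (integral(f_n)) is periodic with period 2, repeating the values 16.29, 23.69 indefinitely.
Step 1: For a periodic sequence, every tail (a_m, a_(m+1), ...) contains all 2 period values infinitely often.
Step 2: Hence inf of every tail = min of the period values = min(16.29, 23.69) = 16.29.
        liminf_n integral(f_n) = sup over m of (inf of tail from m) = 16.29.
Step 3: Similarly sup of every tail = max of the period values = 23.69.
        limsup_n integral(f_n) = 23.69.
Step 4: Fatou's lemma: integral(liminf_n f_n) <= liminf_n integral(f_n) = 16.29.
        So the integral of the pointwise liminf is at most 16.29.


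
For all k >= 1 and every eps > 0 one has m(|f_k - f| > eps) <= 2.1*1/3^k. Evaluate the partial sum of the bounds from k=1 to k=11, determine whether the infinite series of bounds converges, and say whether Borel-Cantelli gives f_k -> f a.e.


Step 1: List the terms 2.1*1/3^k for k = 1 to 11:
  k=1: 0.7
  k=2: 0.233333
  k=3: 0.077778
  k=4: 0.025926
  k=5: 0.008642
  k=6: 0.002881
  k=7: 9.602195e-04
  k=8: 3.200732e-04
  k=9: 1.066911e-04
  k=10: 3.556368e-05
  k=11: 1.185456e-05
Step 2: Partial sum = 0.7 + 0.233333 + 0.077778 + 0.025926 + 0.008642 + 0.002881 + 9.602195e-04 + 3.200732e-04 + 1.066911e-04 + 3.556368e-05 + 1.185456e-05
     = 1.049994
Step 3: The full series sum_(k>=1) 2.1*1/3^k converges (geometric series with ratio 1/3 < 1; a constant multiple of a convergent series converges).
Step 4: Fix eps > 0. Since sum_k m(|f_k - f| > eps) < infinity, the Borel-Cantelli lemma gives
        m(limsup_k {|f_k - f| > eps}) = 0, i.e. for a.e. x, |f_k(x) - f(x)| <= eps for all large k.
        Applying this with eps = 1/j for j = 1, 2, ... and intersecting the countably many full-measure sets,
        for a.e. x we get limsup_k |f_k(x) - f(x)| <= 1/j for every j, hence f_k -> f almost everywhere.
Conclusion: series converges; Borel-Cantelli yields f_k -> f a.e.


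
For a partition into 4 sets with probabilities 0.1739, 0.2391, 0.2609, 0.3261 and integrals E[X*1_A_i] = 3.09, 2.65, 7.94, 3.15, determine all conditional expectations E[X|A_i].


For each cell A_i: E[X|A_i] = E[X*1_A_i] / P(A_i)
Step 1: E[X|A_1] = 3.09 / 0.1739 = 17.768833
Step 2: E[X|A_2] = 2.65 / 0.2391 = 11.083229
Step 3: E[X|A_3] = 7.94 / 0.2609 = 30.433116
Step 4: E[X|A_4] = 3.15 / 0.3261 = 9.659614
Verification: E[X] = sum E[X*1_A_i] = 3.09 + 2.65 + 7.94 + 3.15 = 16.83


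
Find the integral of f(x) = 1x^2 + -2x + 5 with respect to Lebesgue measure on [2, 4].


The Lebesgue integral of a Riemann-integrable function agrees with the Riemann integral.
Antiderivative F(x) = (1/3)x^3 + (-2/2)x^2 + 5x
F(4) = (1/3)*4^3 + (-2/2)*4^2 + 5*4
     = (1/3)*64 + (-2/2)*16 + 5*4
     = 21.333333 + -16 + 20
     = 25.333333
F(2) = 8.666667
Integral = F(4) - F(2) = 25.333333 - 8.666667 = 16.666667


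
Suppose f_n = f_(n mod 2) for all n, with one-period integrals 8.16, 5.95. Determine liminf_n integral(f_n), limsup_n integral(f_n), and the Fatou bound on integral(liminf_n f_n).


The sequence (integral(f_n)) is periodic with period 2, repeating the values 8.16, 5.95 indefinitely.
Step 1: For a periodic sequence, every tail (a_m, a_(m+1), ...) contains all 2 period values infinitely often.
Step 2: Hence inf of every tail = min of the period values = min(8.16, 5.95) = 5.95.
        liminf_n integral(f_n) = sup over m of (inf of tail from m) = 5.95.
Step 3: Similarly sup of every tail = max of the period values = 8.16.
        limsup_n integral(f_n) = 8.16.
Step 4: Fatou's lemma: integral(liminf_n f_n) <= liminf_n integral(f_n) = 5.95.
        So the integral of the pointwise liminf is at most 5.95.


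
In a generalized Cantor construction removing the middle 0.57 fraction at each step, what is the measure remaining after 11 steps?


Step 1: At each step, fraction remaining = 1 - 0.57 = 0.43
Step 2: After 11 steps, measure = (0.43)^11
Result = 9.292937e-05


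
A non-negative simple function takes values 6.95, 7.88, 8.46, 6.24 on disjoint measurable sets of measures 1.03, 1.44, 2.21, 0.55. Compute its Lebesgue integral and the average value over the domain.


Step 1: Integral = sum(value_i * measure_i)
= 6.95*1.03 + 7.88*1.44 + 8.46*2.21 + 6.24*0.55
= 7.1585 + 11.3472 + 18.6966 + 3.432
= 40.6343
Step 2: Total measure of domain = 1.03 + 1.44 + 2.21 + 0.55 = 5.23
Step 3: Average value = 40.6343 / 5.23 = 7.769465


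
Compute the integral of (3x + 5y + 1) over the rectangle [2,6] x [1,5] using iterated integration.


By Fubini, integrate in x first, then y.
Step 1: Fix y, integrate over x in [2,6]:
  integral(3x + 5y + 1, x=2..6)
  = 3*(6^2 - 2^2)/2 + (5y + 1)*(6 - 2)
  = 48 + (5y + 1)*4
  = 48 + 20y + 4
  = 52 + 20y
Step 2: Integrate over y in [1,5]:
  integral(52 + 20y, y=1..5)
  = 52*4 + 20*(5^2 - 1^2)/2
  = 208 + 240
  = 448


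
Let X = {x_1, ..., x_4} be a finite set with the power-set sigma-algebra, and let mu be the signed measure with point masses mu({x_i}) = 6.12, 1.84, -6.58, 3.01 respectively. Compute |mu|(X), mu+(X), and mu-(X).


Step 1: Every measurable set is a union of atoms (the cells / points), so a Hahn decomposition is
  obtained by grouping atoms by sign: P = union of atoms with mu > 0, N = union of the remaining atoms.
  Atoms in P (indices): 1, 2, 4;  atoms in N (indices): 3
  Positive values: 6.12, 1.84, 3.01
  Negative values: -6.58
Step 2: mu+(X) = mu(P) = sum of positive atom values = 10.97
Step 3: mu-(X) = -mu(N) = sum of |negative atom values| = 6.58
Step 4: |mu|(X) = mu+(X) + mu-(X) = 10.97 + 6.58 = 17.55


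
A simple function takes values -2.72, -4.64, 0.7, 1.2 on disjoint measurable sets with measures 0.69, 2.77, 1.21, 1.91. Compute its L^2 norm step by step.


Step 1: Compute |f_i|^2 for each value:
  |-2.72|^2 = 7.3984
  |-4.64|^2 = 21.5296
  |0.7|^2 = 0.49
  |1.2|^2 = 1.44
Step 2: Multiply by measures and sum:
  7.3984 * 0.69 = 5.104896
  21.5296 * 2.77 = 59.636992
  0.49 * 1.21 = 0.5929
  1.44 * 1.91 = 2.7504
Sum = 5.104896 + 59.636992 + 0.5929 + 2.7504 = 68.085188
Step 3: Take the p-th root:
||f||_2 = (68.085188)^(1/2) = 8.251375


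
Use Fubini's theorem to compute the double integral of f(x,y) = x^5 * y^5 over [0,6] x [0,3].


By Fubini's theorem, the double integral factors as a product of single integrals:
Step 1: integral_0^6 x^5 dx = [x^6/6] from 0 to 6
     = 6^6/6 = 7776
Step 2: integral_0^3 y^5 dy = [y^6/6] from 0 to 3
     = 3^6/6 = 121.5
Step 3: Double integral = 7776 * 121.5 = 944784


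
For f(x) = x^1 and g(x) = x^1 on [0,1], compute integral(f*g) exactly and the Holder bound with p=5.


Step 1: Exact integral of f*g = integral(x^2, 0, 1) = 1/3
     = 0.333333
Step 2: Holder bound with p=5, q=1.25:
  ||f||_p = (integral x^5 dx)^(1/5) = (1/6)^(1/5) = 0.698827
  ||g||_q = (integral x^1.25 dx)^(1/1.25) = (1/2.25)^(1/1.25) = 0.522702
Step 3: Holder bound = ||f||_p * ||g||_q = 0.698827 * 0.522702 = 0.365278
Verification: 0.333333 <= 0.365278 (Holder holds)


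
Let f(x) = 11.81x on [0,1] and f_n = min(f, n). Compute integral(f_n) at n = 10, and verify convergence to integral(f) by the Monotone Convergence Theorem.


f(x) = 11.81x on [0,1]; f_n(x) = min(11.81x, n). At n = 10:
Step 1: f(x) reaches 10 at x = 10/11.81 = 0.84674
Step 2: integral(f_10) = integral(11.81x, 0, 0.84674) + integral(10, 0.84674, 1)
       = 11.81*0.84674^2/2 + 10*(1 - 0.84674)
       = 4.2337 + 1.532599
       = 5.7663
Step 3: As n -> infinity, f_n increases to f, so by MCT integral(f_n) -> integral(f) = 11.81/2 = 5.905.
Convergence: integral(f_10) = 5.7663 -> 5.905 as n -> infinity


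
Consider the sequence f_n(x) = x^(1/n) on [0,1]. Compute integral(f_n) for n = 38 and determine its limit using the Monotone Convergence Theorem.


At n = 38: f_38(x) = x^(1/38).
Step 1: integral(x^(1/38), 0, 1) = [x^(1/38+1) / (1/38+1)] from 0 to 1
     = 1 / (1/38 + 1) = 1 / ((38+1)/38) = 38/(38+1)
     = 38/39 = 0.974359
Step 2: As n -> infinity, f_n(x) = x^(1/n) -> 1 for x in (0,1], and f_n is increasing in n.
By MCT, lim_n integral(f_n) = integral(lim_n f_n) = integral(1, 0, 1) = 1.
Step 3: Verify convergence: 38/39 = 0.974359 -> 1


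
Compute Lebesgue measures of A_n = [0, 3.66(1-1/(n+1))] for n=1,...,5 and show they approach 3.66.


By continuity of measure from below: if A_n increases to A, then m(A_n) -> m(A).
Here A = [0, 3.66], so m(A) = 3.66
Step 1: a_1 = 3.66*(1 - 1/2) = 1.83, m(A_1) = 1.83
Step 2: a_2 = 3.66*(1 - 1/3) = 2.44, m(A_2) = 2.44
Step 3: a_3 = 3.66*(1 - 1/4) = 2.745, m(A_3) = 2.745
Step 4: a_4 = 3.66*(1 - 1/5) = 2.928, m(A_4) = 2.928
Step 5: a_5 = 3.66*(1 - 1/6) = 3.05, m(A_5) = 3.05
Limit: m(A_n) -> m([0,3.66]) = 3.66


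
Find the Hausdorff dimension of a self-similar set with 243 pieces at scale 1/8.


For a self-similar set with N copies scaled by 1/r:
dim_H = log(N)/log(r) = log(243)/log(8)
= 5.493061/2.079442
= 2.641604


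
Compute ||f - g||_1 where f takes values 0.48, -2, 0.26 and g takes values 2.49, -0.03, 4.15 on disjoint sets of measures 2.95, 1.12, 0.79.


Step 1: Compute differences f_i - g_i:
  0.48 - 2.49 = -2.01
  -2 - -0.03 = -1.97
  0.26 - 4.15 = -3.89
Step 2: Compute |diff|^1 * measure for each set:
  |-2.01|^1 * 2.95 = 2.01 * 2.95 = 5.9295
  |-1.97|^1 * 1.12 = 1.97 * 1.12 = 2.2064
  |-3.89|^1 * 0.79 = 3.89 * 0.79 = 3.0731
Step 3: Sum = 11.209
Step 4: ||f-g||_1 = (11.209)^(1/1) = 11.209


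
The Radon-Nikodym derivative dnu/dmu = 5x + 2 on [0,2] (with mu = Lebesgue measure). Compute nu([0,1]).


nu(A) = integral_A (dnu/dmu) dmu = integral_0^1 (5x + 2) dx
Step 1: Antiderivative F(x) = (5/2)x^2 + 2x
Step 2: F(1) = (5/2)*1^2 + 2*1 = 2.5 + 2 = 4.5
Step 3: F(0) = (5/2)*0^2 + 2*0 = 0.0 + 0 = 0.0
Step 4: nu([0,1]) = F(1) - F(0) = 4.5 - 0.0 = 4.5


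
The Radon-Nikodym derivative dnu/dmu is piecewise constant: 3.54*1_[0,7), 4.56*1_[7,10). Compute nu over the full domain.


Integrate each piece of the Radon-Nikodym derivative:
Step 1: integral_0^7 3.54 dx = 3.54*(7-0) = 3.54*7 = 24.78
Step 2: integral_7^10 4.56 dx = 4.56*(10-7) = 4.56*3 = 13.68
Total: 24.78 + 13.68 = 38.46


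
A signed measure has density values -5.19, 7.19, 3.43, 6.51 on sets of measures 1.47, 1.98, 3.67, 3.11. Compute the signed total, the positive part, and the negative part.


Step 1: Compute signed measure on each set:
  Set 1: -5.19 * 1.47 = -7.6293
  Set 2: 7.19 * 1.98 = 14.2362
  Set 3: 3.43 * 3.67 = 12.5881
  Set 4: 6.51 * 3.11 = 20.2461
Step 2: Total signed measure = (-7.6293) + (14.2362) + (12.5881) + (20.2461)
     = 39.4411
Step 3: Positive part mu+(X) = sum of positive contributions = 47.0704
Step 4: Negative part mu-(X) = |sum of negative contributions| = 7.6293


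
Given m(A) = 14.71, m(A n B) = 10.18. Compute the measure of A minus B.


m(A \ B) = m(A) - m(A n B)
= 14.71 - 10.18
= 4.53


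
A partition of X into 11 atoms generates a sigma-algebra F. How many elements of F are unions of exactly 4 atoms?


Each element of F is a union of some subset of the 11 atoms.
Elements that are unions of exactly 4 atoms correspond to 4-element subsets of the 11 atoms.
Count = C(11, 4) = 11! / (4! * 7!) = 330.


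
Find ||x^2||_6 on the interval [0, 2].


Step 1: ||f||_6 = (integral_0^2 |x^2|^6 dx)^(1/6)
     = (integral_0^2 x^12 dx)^(1/6)
Step 2: integral_0^2 x^12 dx = [x^13/(13)] from 0 to 2 = 2^13/13
     = 8192/13 = 630.153846
Step 3: ||f||_6 = (630.153846)^(1/6) = 2.928023


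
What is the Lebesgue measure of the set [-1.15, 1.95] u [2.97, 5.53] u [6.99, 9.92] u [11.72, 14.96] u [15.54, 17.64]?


For pairwise disjoint intervals, m(union) = sum of lengths.
= (1.95 - -1.15) + (5.53 - 2.97) + (9.92 - 6.99) + (14.96 - 11.72) + (17.64 - 15.54)
= 3.1 + 2.56 + 2.93 + 3.24 + 2.1
= 13.93


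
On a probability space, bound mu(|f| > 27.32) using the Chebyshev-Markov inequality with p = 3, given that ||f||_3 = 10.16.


Chebyshev/Markov inequality: mu(|f| > eps) <= (||f||_p / eps)^p
Step 1: ||f||_3 / eps = 10.16 / 27.32 = 0.371889
Step 2: Raise to power p = 3:
  (0.371889)^3 = 0.051433
Step 3: Therefore mu(|f| > 27.32) <= 0.051433


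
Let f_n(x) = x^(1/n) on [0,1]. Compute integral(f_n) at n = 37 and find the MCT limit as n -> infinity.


At n = 37: f_37(x) = x^(1/37).
Step 1: integral(x^(1/37), 0, 1) = [x^(1/37+1) / (1/37+1)] from 0 to 1
     = 1 / (1/37 + 1) = 1 / ((37+1)/37) = 37/(37+1)
     = 37/38 = 0.973684
Step 2: As n -> infinity, f_n(x) = x^(1/n) -> 1 for x in (0,1], and f_n is increasing in n.
By MCT, lim_n integral(f_n) = integral(lim_n f_n) = integral(1, 0, 1) = 1.
Step 3: Verify convergence: 37/38 = 0.973684 -> 1


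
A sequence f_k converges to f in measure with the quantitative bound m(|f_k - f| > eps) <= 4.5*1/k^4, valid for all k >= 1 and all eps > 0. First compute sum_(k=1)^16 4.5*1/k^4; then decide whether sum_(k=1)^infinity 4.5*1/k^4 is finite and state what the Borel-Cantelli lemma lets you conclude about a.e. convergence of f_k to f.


Step 1: List the terms 4.5*1/k^4 for k = 1 to 16:
  k=1: 4.5
  k=2: 0.28125
  k=3: 0.055556
  k=4: 0.017578
  k=5: 0.0072
  k=6: 0.003472
  k=7: 0.001874
  k=8: 0.001099
  k=9: 6.858711e-04
  k=10: 4.500000e-04
  k=11: 3.073561e-04
  k=12: 2.170139e-04
  k=13: 1.575575e-04
  k=14: 1.171387e-04
  k=15: 8.888889e-05
  k=16: 6.866455e-05
Step 2: Partial sum = 4.5 + 0.28125 + 0.055556 + 0.017578 + 0.0072 + 0.003472 + 0.001874 + 0.001099 + 6.858711e-04 + 4.500000e-04 + 3.073561e-04 + 2.170139e-04 + 1.575575e-04 + 1.171387e-04 + 8.888889e-05 + 6.866455e-05
     = 4.870121
Step 3: The full series sum_(k>=1) 4.5*1/k^4 converges (p-series with p = 4 > 1; a constant multiple of a convergent series converges).
Step 4: Fix eps > 0. Since sum_k m(|f_k - f| > eps) < infinity, the Borel-Cantelli lemma gives
        m(limsup_k {|f_k - f| > eps}) = 0, i.e. for a.e. x, |f_k(x) - f(x)| <= eps for all large k.
        Applying this with eps = 1/j for j = 1, 2, ... and intersecting the countably many full-measure sets,
        for a.e. x we get limsup_k |f_k(x) - f(x)| <= 1/j for every j, hence f_k -> f almost everywhere.
Conclusion: series converges; Borel-Cantelli yields f_k -> f a.e.


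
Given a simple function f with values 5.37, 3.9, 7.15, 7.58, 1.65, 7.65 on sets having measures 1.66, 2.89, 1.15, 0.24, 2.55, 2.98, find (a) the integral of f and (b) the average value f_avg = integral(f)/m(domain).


Step 1: Integral = sum(value_i * measure_i)
= 5.37*1.66 + 3.9*2.89 + 7.15*1.15 + 7.58*0.24 + 1.65*2.55 + 7.65*2.98
= 8.9142 + 11.271 + 8.2225 + 1.8192 + 4.2075 + 22.797
= 57.2314
Step 2: Total measure of domain = 1.66 + 2.89 + 1.15 + 0.24 + 2.55 + 2.98 = 11.47
Step 3: Average value = 57.2314 / 11.47 = 4.98966


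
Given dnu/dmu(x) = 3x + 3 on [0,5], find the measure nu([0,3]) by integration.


nu(A) = integral_A (dnu/dmu) dmu = integral_0^3 (3x + 3) dx
Step 1: Antiderivative F(x) = (3/2)x^2 + 3x
Step 2: F(3) = (3/2)*3^2 + 3*3 = 13.5 + 9 = 22.5
Step 3: F(0) = (3/2)*0^2 + 3*0 = 0.0 + 0 = 0.0
Step 4: nu([0,3]) = F(3) - F(0) = 22.5 - 0.0 = 22.5


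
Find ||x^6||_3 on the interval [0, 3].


Step 1: ||f||_3 = (integral_0^3 |x^6|^3 dx)^(1/3)
     = (integral_0^3 x^18 dx)^(1/3)
Step 2: integral_0^3 x^18 dx = [x^19/(19)] from 0 to 3 = 3^19/19
     = 1162261467/19 = 6.117166e+07
Step 3: ||f||_3 = (6.117166e+07)^(1/3) = 394.018621


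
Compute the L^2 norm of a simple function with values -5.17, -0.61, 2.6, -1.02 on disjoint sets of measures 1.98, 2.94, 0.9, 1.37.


Step 1: Compute |f_i|^2 for each value:
  |-5.17|^2 = 26.7289
  |-0.61|^2 = 0.3721
  |2.6|^2 = 6.76
  |-1.02|^2 = 1.0404
Step 2: Multiply by measures and sum:
  26.7289 * 1.98 = 52.923222
  0.3721 * 2.94 = 1.093974
  6.76 * 0.9 = 6.084
  1.0404 * 1.37 = 1.425348
Sum = 52.923222 + 1.093974 + 6.084 + 1.425348 = 61.526544
Step 3: Take the p-th root:
||f||_2 = (61.526544)^(1/2) = 7.843886


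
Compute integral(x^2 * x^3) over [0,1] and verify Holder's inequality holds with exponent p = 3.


Step 1: Exact integral of f*g = integral(x^5, 0, 1) = 1/6
     = 0.166667
Step 2: Holder bound with p=3, q=1.5:
  ||f||_p = (integral x^6 dx)^(1/3) = (1/7)^(1/3) = 0.522758
  ||g||_q = (integral x^4.5 dx)^(1/1.5) = (1/5.5)^(1/1.5) = 0.320941
Step 3: Holder bound = ||f||_p * ||g||_q = 0.522758 * 0.320941 = 0.167774
Verification: 0.166667 <= 0.167774 (Holder holds)


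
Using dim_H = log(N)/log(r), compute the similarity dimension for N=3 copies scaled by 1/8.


For a self-similar set with N copies scaled by 1/r:
dim_H = log(N)/log(r) = log(3)/log(8)
= 1.098612/2.079442
= 0.528321


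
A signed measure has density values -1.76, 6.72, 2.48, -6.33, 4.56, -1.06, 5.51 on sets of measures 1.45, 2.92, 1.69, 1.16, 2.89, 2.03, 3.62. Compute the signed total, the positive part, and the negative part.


Step 1: Compute signed measure on each set:
  Set 1: -1.76 * 1.45 = -2.552
  Set 2: 6.72 * 2.92 = 19.6224
  Set 3: 2.48 * 1.69 = 4.1912
  Set 4: -6.33 * 1.16 = -7.3428
  Set 5: 4.56 * 2.89 = 13.1784
  Set 6: -1.06 * 2.03 = -2.1518
  Set 7: 5.51 * 3.62 = 19.9462
Step 2: Total signed measure = (-2.552) + (19.6224) + (4.1912) + (-7.3428) + (13.1784) + (-2.1518) + (19.9462)
     = 44.8916
Step 3: Positive part mu+(X) = sum of positive contributions = 56.9382
Step 4: Negative part mu-(X) = |sum of negative contributions| = 12.0466


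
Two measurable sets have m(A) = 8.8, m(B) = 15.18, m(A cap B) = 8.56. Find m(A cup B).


By inclusion-exclusion: m(A u B) = m(A) + m(B) - m(A n B)
= 8.8 + 15.18 - 8.56
= 15.42


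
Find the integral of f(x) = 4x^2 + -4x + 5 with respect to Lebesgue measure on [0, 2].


The Lebesgue integral of a Riemann-integrable function agrees with the Riemann integral.
Antiderivative F(x) = (4/3)x^3 + (-4/2)x^2 + 5x
F(2) = (4/3)*2^3 + (-4/2)*2^2 + 5*2
     = (4/3)*8 + (-4/2)*4 + 5*2
     = 10.666667 + -8 + 10
     = 12.666667
F(0) = 0.0
Integral = F(2) - F(0) = 12.666667 - 0.0 = 12.666667


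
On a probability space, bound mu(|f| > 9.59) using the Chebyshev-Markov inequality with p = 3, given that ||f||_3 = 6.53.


Chebyshev/Markov inequality: mu(|f| > eps) <= (||f||_p / eps)^p
Step 1: ||f||_3 / eps = 6.53 / 9.59 = 0.680918
Step 2: Raise to power p = 3:
  (0.680918)^3 = 0.315707
Step 3: Therefore mu(|f| > 9.59) <= 0.315707


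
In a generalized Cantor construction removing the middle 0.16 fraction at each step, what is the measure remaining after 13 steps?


Step 1: At each step, fraction remaining = 1 - 0.16 = 0.84
Step 2: After 13 steps, measure = (0.84)^13
Result = 0.103665


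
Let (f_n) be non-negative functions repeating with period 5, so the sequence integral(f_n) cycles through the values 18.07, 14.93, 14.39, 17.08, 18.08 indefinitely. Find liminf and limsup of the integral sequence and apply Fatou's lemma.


The sequence (integral(f_n)) is periodic with period 5, repeating the values 18.07, 14.93, 14.39, 17.08, 18.08 indefinitely.
Step 1: For a periodic sequence, every tail (a_m, a_(m+1), ...) contains all 5 period values infinitely often.
Step 2: Hence inf of every tail = min of the period values = min(18.07, 14.93, 14.39, 17.08, 18.08) = 14.39.
        liminf_n integral(f_n) = sup over m of (inf of tail from m) = 14.39.
Step 3: Similarly sup of every tail = max of the period values = 18.08.
        limsup_n integral(f_n) = 18.08.
Step 4: Fatou's lemma: integral(liminf_n f_n) <= liminf_n integral(f_n) = 14.39.
        So the integral of the pointwise liminf is at most 14.39.


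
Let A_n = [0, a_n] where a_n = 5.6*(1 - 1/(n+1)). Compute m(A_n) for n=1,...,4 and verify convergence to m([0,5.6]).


By continuity of measure from below: if A_n increases to A, then m(A_n) -> m(A).
Here A = [0, 5.6], so m(A) = 5.6
Step 1: a_1 = 5.6*(1 - 1/2) = 2.8, m(A_1) = 2.8
Step 2: a_2 = 5.6*(1 - 1/3) = 3.7333, m(A_2) = 3.7333
Step 3: a_3 = 5.6*(1 - 1/4) = 4.2, m(A_3) = 4.2
Step 4: a_4 = 5.6*(1 - 1/5) = 4.48, m(A_4) = 4.48
Limit: m(A_n) -> m([0,5.6]) = 5.6


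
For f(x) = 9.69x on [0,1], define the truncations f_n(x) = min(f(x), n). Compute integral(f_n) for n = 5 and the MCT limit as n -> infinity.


f(x) = 9.69x on [0,1]; f_n(x) = min(9.69x, n). At n = 5:
Step 1: f(x) reaches 5 at x = 5/9.69 = 0.515996
Step 2: integral(f_5) = integral(9.69x, 0, 0.515996) + integral(5, 0.515996, 1)
       = 9.69*0.515996^2/2 + 5*(1 - 0.515996)
       = 1.28999 + 2.420021
       = 3.71001
Step 3: As n -> infinity, f_n increases to f, so by MCT integral(f_n) -> integral(f) = 9.69/2 = 4.845.
Convergence: integral(f_5) = 3.71001 -> 4.845 as n -> infinity


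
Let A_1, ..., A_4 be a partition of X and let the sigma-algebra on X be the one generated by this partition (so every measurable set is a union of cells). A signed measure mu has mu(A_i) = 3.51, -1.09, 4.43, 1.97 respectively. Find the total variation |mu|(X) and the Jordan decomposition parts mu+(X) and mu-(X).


Step 1: Every measurable set is a union of atoms (the cells / points), so a Hahn decomposition is
  obtained by grouping atoms by sign: P = union of atoms with mu > 0, N = union of the remaining atoms.
  Atoms in P (indices): 1, 3, 4;  atoms in N (indices): 2
  Positive values: 3.51, 4.43, 1.97
  Negative values: -1.09
Step 2: mu+(X) = mu(P) = sum of positive atom values = 9.91
Step 3: mu-(X) = -mu(N) = sum of |negative atom values| = 1.09
Step 4: |mu|(X) = mu+(X) + mu-(X) = 9.91 + 1.09 = 11


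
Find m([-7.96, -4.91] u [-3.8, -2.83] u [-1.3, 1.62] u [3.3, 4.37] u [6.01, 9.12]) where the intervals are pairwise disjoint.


For pairwise disjoint intervals, m(union) = sum of lengths.
= (-4.91 - -7.96) + (-2.83 - -3.8) + (1.62 - -1.3) + (4.37 - 3.3) + (9.12 - 6.01)
= 3.05 + 0.97 + 2.92 + 1.07 + 3.11
= 11.12


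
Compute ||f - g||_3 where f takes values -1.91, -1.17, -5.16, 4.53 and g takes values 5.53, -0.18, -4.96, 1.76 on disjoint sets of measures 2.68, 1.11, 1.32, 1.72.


Step 1: Compute differences f_i - g_i:
  -1.91 - 5.53 = -7.44
  -1.17 - -0.18 = -0.99
  -5.16 - -4.96 = -0.2
  4.53 - 1.76 = 2.77
Step 2: Compute |diff|^3 * measure for each set:
  |-7.44|^3 * 2.68 = 411.830784 * 2.68 = 1103.706501
  |-0.99|^3 * 1.11 = 0.970299 * 1.11 = 1.077032
  |-0.2|^3 * 1.32 = 0.008 * 1.32 = 0.01056
  |2.77|^3 * 1.72 = 21.253933 * 1.72 = 36.556765
Step 3: Sum = 1141.350858
Step 4: ||f-g||_3 = (1141.350858)^(1/3) = 10.450564


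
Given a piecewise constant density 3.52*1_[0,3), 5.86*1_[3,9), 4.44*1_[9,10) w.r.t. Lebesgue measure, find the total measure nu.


Integrate each piece of the Radon-Nikodym derivative:
Step 1: integral_0^3 3.52 dx = 3.52*(3-0) = 3.52*3 = 10.56
Step 2: integral_3^9 5.86 dx = 5.86*(9-3) = 5.86*6 = 35.16
Step 3: integral_9^10 4.44 dx = 4.44*(10-9) = 4.44*1 = 4.44
Total: 10.56 + 35.16 + 4.44 = 50.16


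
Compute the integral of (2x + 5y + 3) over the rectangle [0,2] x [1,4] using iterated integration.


By Fubini, integrate in x first, then y.
Step 1: Fix y, integrate over x in [0,2]:
  integral(2x + 5y + 3, x=0..2)
  = 2*(2^2 - 0^2)/2 + (5y + 3)*(2 - 0)
  = 4 + (5y + 3)*2
  = 4 + 10y + 6
  = 10 + 10y
Step 2: Integrate over y in [1,4]:
  integral(10 + 10y, y=1..4)
  = 10*3 + 10*(4^2 - 1^2)/2
  = 30 + 75
  = 105


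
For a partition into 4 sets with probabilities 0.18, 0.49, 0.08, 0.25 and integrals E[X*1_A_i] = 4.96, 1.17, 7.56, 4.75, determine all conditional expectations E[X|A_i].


For each cell A_i: E[X|A_i] = E[X*1_A_i] / P(A_i)
Step 1: E[X|A_1] = 4.96 / 0.18 = 27.555556
Step 2: E[X|A_2] = 1.17 / 0.49 = 2.387755
Step 3: E[X|A_3] = 7.56 / 0.08 = 94.5
Step 4: E[X|A_4] = 4.75 / 0.25 = 19
Verification: E[X] = sum E[X*1_A_i] = 4.96 + 1.17 + 7.56 + 4.75 = 18.44
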